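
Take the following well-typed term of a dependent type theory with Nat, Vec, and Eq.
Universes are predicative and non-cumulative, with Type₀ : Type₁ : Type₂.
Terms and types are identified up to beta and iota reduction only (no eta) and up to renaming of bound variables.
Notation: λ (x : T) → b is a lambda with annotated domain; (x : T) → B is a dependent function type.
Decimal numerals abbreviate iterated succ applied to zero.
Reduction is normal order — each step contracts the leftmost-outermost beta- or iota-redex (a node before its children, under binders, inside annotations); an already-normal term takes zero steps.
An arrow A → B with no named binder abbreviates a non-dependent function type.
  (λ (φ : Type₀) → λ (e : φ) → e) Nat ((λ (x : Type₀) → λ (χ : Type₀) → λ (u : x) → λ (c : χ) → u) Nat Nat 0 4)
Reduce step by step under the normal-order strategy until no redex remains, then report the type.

normal-order reduction:
  (λ (φ : Type₀) → λ (e : φ) → e) Nat ((λ (x : Type₀) → λ (χ : Type₀) → λ (u : x) → λ (c : χ) → u) Nat Nat 0 4)
  ~> (λ (φ : Nat) → φ) ((λ (e : Type₀) → λ (x : Type₀) → λ (χ : e) → λ (u : x) → χ) Nat Nat 0 4)
  ~> (λ (φ : Type₀) → λ (e : Type₀) → λ (x : φ) → λ (χ : e) → x) Nat Nat 0 4
  ~> (λ (φ : Type₀) → λ (e : Nat) → λ (x : φ) → e) Nat 0 4
  ~> (λ (φ : Nat) → λ (e : Nat) → φ) 0 4
  ~> (λ (φ : Nat) → 0) 4
  ~> 0
inferred type:
  Nat


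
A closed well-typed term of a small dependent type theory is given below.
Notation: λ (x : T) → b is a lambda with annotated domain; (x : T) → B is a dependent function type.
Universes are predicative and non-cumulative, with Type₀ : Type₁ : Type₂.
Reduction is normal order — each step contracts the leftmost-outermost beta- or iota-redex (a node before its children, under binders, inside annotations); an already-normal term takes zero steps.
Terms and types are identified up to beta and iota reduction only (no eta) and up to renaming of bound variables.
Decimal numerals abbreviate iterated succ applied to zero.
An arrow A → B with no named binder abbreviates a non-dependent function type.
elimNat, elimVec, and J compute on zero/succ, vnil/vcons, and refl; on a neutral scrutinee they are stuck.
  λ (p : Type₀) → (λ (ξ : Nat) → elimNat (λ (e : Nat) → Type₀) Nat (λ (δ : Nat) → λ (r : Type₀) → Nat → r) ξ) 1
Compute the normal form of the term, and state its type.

reduced normal form:
  λ (p : Type₀) → Nat → Nat
type:
  Type₀ → Type₀
observation: the first redex contracted is a beta-redex; the normal form is reached in 5 normal-order steps.


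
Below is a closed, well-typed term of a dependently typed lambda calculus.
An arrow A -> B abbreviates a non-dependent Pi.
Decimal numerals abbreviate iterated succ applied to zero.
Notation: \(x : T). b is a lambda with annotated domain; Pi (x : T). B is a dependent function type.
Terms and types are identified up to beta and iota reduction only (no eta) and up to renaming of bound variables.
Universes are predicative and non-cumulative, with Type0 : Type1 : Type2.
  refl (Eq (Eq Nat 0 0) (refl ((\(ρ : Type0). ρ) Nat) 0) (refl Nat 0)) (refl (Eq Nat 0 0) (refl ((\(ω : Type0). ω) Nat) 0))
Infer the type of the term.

type:
  Eq (Eq (Eq Nat 0 0) (refl Nat 0) (refl Nat 0)) (refl (Eq Nat 0 0) (refl Nat 0)) (refl (Eq Nat 0 0) (refl Nat 0))


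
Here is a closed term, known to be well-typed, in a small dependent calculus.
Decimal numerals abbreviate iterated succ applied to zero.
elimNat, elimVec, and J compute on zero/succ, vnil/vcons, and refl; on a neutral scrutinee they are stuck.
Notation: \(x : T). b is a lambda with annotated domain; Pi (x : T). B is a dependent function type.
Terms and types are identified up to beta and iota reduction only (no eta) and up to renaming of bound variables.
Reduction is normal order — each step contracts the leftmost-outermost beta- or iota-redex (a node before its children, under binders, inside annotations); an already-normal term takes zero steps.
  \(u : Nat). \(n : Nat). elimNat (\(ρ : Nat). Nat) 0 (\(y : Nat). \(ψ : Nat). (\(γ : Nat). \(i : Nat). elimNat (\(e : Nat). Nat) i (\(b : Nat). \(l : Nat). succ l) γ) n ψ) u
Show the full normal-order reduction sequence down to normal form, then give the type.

normal-order reduction:
  \(u : Nat). \(n : Nat). elimNat (\(ρ : Nat). Nat) 0 (\(y : Nat). \(ψ : Nat). (\(γ : Nat). \(i : Nat). elimNat (\(e : Nat). Nat) i (\(b : Nat). \(l : Nat). succ l) γ) n ψ) u
  ~> \(u : Nat). \(n : Nat). elimNat (\(ρ : Nat). Nat) 0 (\(y : Nat). \(ψ : Nat). (\(γ : Nat). elimNat (\(i : Nat). Nat) γ (\(e : Nat). \(b : Nat). succ b) n) ψ) u
  ~> \(u : Nat). \(n : Nat). elimNat (\(ρ : Nat). Nat) 0 (\(y : Nat). \(ψ : Nat). elimNat (\(γ : Nat). Nat) ψ (\(i : Nat). \(e : Nat). succ e) n) u
inferred type:
  Pi (u : Nat). Pi (n : Nat). Nat


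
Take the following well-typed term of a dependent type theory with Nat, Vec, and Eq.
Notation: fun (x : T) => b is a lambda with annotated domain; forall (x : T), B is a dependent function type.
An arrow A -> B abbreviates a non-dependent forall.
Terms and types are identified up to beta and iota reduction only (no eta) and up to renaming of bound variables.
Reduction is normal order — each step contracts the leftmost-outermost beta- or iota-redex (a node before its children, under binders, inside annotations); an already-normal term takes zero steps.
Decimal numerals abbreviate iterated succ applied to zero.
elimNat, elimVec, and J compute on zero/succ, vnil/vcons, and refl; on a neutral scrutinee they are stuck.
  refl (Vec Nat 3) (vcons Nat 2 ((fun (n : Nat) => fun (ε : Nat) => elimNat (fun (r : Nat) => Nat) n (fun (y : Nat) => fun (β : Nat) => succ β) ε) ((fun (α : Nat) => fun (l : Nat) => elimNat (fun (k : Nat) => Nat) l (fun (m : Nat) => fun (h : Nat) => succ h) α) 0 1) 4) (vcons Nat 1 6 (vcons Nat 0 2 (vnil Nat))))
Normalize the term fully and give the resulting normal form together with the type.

resulting normal form:
  refl (Vec Nat 3) (vcons Nat 2 5 (vcons Nat 1 6 (vcons Nat 0 2 (vnil Nat))))
the term's type:
  Eq (Vec Nat 3) (vcons Nat 2 5 (vcons Nat 1 6 (vcons Nat 0 2 (vnil Nat)))) (vcons Nat 2 5 (vcons Nat 1 6 (vcons Nat 0 2 (vnil Nat))))


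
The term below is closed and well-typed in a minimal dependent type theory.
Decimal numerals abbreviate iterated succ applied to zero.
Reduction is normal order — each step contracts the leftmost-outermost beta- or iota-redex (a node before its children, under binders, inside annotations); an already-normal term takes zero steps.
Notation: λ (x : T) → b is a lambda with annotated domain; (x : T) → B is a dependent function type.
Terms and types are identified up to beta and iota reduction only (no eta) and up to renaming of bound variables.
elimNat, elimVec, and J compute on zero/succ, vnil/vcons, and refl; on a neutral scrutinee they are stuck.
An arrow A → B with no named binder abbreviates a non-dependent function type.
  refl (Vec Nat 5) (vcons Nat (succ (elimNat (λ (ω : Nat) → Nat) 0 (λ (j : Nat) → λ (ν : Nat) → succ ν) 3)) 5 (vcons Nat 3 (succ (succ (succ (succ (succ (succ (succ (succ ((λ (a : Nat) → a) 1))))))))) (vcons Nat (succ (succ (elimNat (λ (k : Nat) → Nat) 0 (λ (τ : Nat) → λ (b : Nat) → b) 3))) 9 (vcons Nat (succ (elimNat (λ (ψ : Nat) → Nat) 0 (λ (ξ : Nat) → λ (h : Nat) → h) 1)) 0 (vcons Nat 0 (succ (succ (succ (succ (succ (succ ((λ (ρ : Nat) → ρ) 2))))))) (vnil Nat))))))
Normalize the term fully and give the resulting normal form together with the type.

reduced normal form:
  refl (Vec Nat 5) (vcons Nat 4 5 (vcons Nat 3 9 (vcons Nat 2 9 (vcons Nat 1 0 (vcons Nat 0 8 (vnil Nat))))))
the term's type:
  Eq (Vec Nat 5) (vcons Nat 4 5 (vcons Nat 3 9 (vcons Nat 2 9 (vcons Nat 1 0 (vcons Nat 0 8 (vnil Nat)))))) (vcons Nat 4 5 (vcons Nat 3 9 (vcons Nat 2 9 (vcons Nat 1 0 (vcons Nat 0 8 (vnil Nat))))))


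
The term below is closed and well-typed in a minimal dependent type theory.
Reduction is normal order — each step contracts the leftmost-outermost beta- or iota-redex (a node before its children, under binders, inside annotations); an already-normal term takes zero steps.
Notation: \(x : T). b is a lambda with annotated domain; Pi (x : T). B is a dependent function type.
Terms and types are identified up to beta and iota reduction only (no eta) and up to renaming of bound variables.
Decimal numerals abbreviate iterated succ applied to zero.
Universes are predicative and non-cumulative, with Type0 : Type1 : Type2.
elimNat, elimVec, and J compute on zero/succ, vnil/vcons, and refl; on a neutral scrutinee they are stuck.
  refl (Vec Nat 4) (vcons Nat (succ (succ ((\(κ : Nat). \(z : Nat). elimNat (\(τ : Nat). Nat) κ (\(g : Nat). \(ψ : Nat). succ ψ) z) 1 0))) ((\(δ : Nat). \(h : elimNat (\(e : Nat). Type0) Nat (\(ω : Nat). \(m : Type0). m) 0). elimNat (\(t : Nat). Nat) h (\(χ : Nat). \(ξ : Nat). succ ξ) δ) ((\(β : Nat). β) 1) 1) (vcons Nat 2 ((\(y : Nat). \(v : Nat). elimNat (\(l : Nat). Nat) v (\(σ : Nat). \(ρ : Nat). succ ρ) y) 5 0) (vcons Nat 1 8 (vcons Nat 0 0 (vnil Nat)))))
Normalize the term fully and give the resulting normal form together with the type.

normal form:
  refl (Vec Nat 4) (vcons Nat 3 2 (vcons Nat 2 5 (vcons Nat 1 8 (vcons Nat 0 0 (vnil Nat)))))
type:
  Eq (Vec Nat 4) (vcons Nat 3 2 (vcons Nat 2 5 (vcons Nat 1 8 (vcons Nat 0 0 (vnil Nat))))) (vcons Nat 3 2 (vcons Nat 2 5 (vcons Nat 1 8 (vcons Nat 0 0 (vnil Nat)))))
observation: the first redex contracted is a beta-redex; the normal form is reached in 28 normal-order steps.


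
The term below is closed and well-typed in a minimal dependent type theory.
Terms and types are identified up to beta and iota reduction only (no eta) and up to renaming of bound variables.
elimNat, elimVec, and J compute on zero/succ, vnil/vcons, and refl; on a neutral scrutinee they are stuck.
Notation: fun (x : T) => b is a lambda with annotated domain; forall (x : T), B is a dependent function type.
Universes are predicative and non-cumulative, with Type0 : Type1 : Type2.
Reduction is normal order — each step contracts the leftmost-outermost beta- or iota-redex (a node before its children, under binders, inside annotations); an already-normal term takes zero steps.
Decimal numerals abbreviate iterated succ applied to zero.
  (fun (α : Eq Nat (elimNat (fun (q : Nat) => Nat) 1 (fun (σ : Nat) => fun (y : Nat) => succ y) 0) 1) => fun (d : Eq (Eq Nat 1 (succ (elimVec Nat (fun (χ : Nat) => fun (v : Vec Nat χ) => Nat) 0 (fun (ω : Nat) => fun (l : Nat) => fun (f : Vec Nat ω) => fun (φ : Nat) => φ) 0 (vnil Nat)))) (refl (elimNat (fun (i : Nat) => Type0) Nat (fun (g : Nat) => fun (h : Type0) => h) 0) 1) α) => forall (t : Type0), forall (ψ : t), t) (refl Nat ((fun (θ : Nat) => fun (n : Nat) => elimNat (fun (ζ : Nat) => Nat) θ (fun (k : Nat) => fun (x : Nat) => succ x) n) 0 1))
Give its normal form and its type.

reduced normal form:
  fun (α : Eq (Eq Nat 1 1) (refl Nat 1) (refl Nat 1)) => forall (q : Type0), forall (σ : q), q
type:
  forall (α : Eq (Eq Nat 1 1) (refl Nat 1) (refl Nat 1)), Type1
observation: the leftmost-outermost redex is a beta-redex, and normalization takes 9 steps.


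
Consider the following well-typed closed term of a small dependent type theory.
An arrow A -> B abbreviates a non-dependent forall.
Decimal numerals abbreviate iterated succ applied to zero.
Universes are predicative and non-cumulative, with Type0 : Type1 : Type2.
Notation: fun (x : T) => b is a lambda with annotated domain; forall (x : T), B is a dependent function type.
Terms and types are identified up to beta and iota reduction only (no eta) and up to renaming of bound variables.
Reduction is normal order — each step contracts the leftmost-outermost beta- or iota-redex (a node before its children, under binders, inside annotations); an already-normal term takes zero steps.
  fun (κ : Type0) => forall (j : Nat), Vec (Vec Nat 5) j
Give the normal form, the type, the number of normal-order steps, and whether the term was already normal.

reduced normal form:
  fun (κ : Type0) => forall (j : Nat), Vec (Vec Nat 5) j
type:
  Type0 -> Type0
steps to reach normal form (normal order): 0
already normal: yes


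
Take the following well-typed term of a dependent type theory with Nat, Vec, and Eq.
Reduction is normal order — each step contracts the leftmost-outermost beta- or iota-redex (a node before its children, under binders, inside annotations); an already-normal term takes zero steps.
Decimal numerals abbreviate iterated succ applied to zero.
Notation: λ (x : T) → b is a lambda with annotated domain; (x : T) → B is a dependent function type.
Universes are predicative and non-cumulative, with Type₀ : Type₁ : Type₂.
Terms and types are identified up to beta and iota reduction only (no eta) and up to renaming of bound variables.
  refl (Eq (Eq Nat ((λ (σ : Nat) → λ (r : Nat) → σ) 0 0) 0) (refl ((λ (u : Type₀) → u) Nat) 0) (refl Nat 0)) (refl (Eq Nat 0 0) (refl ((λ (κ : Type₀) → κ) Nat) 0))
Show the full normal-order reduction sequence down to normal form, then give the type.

normal-order reduction sequence:
  refl (Eq (Eq Nat ((λ (σ : Nat) → λ (r : Nat) → σ) 0 0) 0) (refl ((λ (u : Type₀) → u) Nat) 0) (refl Nat 0)) (refl (Eq Nat 0 0) (refl ((λ (κ : Type₀) → κ) Nat) 0))
  ~> refl (Eq (Eq Nat ((λ (σ : Nat) → 0) 0) 0) (refl ((λ (r : Type₀) → r) Nat) 0) (refl Nat 0)) (refl (Eq Nat 0 0) (refl ((λ (u : Type₀) → u) Nat) 0))
  ~> refl (Eq (Eq Nat 0 0) (refl ((λ (σ : Type₀) → σ) Nat) 0) (refl Nat 0)) (refl (Eq Nat 0 0) (refl ((λ (r : Type₀) → r) Nat) 0))
  ~> refl (Eq (Eq Nat 0 0) (refl Nat 0) (refl Nat 0)) (refl (Eq Nat 0 0) (refl ((λ (σ : Type₀) → σ) Nat) 0))
  ~> refl (Eq (Eq Nat 0 0) (refl Nat 0) (refl Nat 0)) (refl (Eq Nat 0 0) (refl Nat 0))
inferred type:
  Eq (Eq (Eq Nat 0 0) (refl Nat 0) (refl Nat 0)) (refl (Eq Nat 0 0) (refl Nat 0)) (refl (Eq Nat 0 0) (refl Nat 0))


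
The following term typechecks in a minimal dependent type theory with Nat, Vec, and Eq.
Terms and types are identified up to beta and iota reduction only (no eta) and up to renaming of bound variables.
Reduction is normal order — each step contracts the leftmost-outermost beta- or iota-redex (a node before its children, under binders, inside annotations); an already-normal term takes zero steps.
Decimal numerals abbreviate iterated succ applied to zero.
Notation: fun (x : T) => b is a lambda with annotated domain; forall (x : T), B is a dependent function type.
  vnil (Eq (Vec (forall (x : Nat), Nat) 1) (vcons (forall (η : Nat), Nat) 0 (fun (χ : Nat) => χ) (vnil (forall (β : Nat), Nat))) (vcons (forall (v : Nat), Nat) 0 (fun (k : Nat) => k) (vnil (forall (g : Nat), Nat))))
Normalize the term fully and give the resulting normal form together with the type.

reduced normal form:
  vnil (Eq (Vec (forall (x : Nat), Nat) 1) (vcons (forall (η : Nat), Nat) 0 (fun (χ : Nat) => χ) (vnil (forall (β : Nat), Nat))) (vcons (forall (v : Nat), Nat) 0 (fun (k : Nat) => k) (vnil (forall (g : Nat), Nat))))
type:
  Vec (Eq (Vec (forall (x : Nat), Nat) 1) (vcons (forall (η : Nat), Nat) 0 (fun (χ : Nat) => χ) (vnil (forall (β : Nat), Nat))) (vcons (forall (v : Nat), Nat) 0 (fun (k : Nat) => k) (vnil (forall (g : Nat), Nat)))) 0
observation: the term is already in normal form.


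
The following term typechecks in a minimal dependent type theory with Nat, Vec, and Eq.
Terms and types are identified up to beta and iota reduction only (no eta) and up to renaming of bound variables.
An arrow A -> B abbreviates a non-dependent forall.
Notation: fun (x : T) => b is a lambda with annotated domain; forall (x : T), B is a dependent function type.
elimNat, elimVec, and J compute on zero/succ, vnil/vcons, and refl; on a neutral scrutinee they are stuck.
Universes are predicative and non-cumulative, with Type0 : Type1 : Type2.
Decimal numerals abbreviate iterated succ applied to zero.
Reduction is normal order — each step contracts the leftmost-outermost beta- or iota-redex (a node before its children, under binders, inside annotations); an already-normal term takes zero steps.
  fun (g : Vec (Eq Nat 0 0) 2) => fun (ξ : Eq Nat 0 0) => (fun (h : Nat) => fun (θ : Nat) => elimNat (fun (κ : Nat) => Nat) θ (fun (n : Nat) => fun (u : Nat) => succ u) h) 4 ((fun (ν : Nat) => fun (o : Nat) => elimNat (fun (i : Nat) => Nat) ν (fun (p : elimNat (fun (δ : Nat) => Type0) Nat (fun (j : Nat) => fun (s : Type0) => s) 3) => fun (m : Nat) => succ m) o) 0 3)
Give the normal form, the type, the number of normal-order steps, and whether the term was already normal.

normal form:
  fun (g : Vec (Eq Nat 0 0) 2) => fun (ξ : Eq Nat 0 0) => 7
the term's type:
  Vec (Eq Nat 0 0) 2 -> Eq Nat 0 0 -> Nat
steps to reach normal form (normal order): 27
already normal: no
first contracted redex: a beta-redex


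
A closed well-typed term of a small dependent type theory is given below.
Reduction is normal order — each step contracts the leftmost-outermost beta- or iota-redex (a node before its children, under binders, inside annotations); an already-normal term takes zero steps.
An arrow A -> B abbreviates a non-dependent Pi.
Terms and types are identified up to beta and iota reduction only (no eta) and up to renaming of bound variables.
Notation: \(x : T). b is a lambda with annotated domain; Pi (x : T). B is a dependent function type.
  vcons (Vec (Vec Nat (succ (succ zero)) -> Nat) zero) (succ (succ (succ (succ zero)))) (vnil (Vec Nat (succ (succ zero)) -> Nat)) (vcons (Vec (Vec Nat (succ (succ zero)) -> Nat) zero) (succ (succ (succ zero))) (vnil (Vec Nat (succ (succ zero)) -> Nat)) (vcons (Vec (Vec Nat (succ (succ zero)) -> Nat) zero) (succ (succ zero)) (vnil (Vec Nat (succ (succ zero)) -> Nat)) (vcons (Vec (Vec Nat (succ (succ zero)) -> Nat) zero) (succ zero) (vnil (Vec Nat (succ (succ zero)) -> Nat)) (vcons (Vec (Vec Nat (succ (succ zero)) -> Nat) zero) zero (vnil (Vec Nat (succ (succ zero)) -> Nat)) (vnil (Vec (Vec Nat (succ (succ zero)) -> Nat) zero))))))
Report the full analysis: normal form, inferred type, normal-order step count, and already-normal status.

normal form:
  vcons (Vec (Vec Nat (succ (succ zero)) -> Nat) zero) (succ (succ (succ (succ zero)))) (vnil (Vec Nat (succ (succ zero)) -> Nat)) (vcons (Vec (Vec Nat (succ (succ zero)) -> Nat) zero) (succ (succ (succ zero))) (vnil (Vec Nat (succ (succ zero)) -> Nat)) (vcons (Vec (Vec Nat (succ (succ zero)) -> Nat) zero) (succ (succ zero)) (vnil (Vec Nat (succ (succ zero)) -> Nat)) (vcons (Vec (Vec Nat (succ (succ zero)) -> Nat) zero) (succ zero) (vnil (Vec Nat (succ (succ zero)) -> Nat)) (vcons (Vec (Vec Nat (succ (succ zero)) -> Nat) zero) zero (vnil (Vec Nat (succ (succ zero)) -> Nat)) (vnil (Vec (Vec Nat (succ (succ zero)) -> Nat) zero))))))
the term's type:
  Vec (Vec (Vec Nat (succ (succ zero)) -> Nat) zero) (succ (succ (succ (succ (succ zero)))))
steps to reach normal form (normal order): 0
already normal: yes


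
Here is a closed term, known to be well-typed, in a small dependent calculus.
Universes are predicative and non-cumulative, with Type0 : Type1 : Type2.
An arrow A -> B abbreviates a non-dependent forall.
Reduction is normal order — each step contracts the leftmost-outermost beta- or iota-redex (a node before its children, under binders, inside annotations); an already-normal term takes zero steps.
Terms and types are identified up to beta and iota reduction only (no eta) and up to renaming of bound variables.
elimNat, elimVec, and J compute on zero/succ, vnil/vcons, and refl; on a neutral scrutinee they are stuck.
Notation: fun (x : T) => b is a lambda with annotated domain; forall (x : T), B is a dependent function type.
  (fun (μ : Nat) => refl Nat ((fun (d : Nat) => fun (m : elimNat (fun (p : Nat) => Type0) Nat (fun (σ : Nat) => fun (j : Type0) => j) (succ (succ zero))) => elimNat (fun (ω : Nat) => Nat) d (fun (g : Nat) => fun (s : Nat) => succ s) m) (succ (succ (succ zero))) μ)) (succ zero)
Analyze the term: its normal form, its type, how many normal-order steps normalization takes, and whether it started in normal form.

normal form:
  refl Nat (succ (succ (succ (succ zero))))
type:
  Eq Nat (succ (succ (succ (succ zero)))) (succ (succ (succ (succ zero))))
steps to reach normal form (normal order): 7
already normal: no
first redex: a beta-redex


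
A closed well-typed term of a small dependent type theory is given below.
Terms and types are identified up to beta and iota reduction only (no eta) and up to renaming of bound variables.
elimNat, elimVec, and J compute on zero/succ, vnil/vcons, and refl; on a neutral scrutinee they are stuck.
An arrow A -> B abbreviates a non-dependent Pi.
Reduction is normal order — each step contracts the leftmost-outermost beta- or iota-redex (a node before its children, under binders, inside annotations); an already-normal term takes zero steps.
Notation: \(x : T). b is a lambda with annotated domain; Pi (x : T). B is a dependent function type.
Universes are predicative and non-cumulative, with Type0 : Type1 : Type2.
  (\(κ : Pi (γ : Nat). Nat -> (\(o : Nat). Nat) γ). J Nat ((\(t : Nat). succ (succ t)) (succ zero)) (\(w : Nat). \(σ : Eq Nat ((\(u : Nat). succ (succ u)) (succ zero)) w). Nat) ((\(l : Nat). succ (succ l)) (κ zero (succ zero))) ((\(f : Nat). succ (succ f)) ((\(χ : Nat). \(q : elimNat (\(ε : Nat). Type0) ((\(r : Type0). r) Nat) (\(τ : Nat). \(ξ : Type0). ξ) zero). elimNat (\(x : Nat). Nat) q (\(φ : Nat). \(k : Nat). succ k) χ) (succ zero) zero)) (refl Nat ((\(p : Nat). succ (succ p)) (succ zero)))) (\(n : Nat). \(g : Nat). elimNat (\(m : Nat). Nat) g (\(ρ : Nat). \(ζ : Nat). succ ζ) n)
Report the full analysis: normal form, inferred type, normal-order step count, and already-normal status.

normal form:
  succ (succ (succ zero))
inferred type:
  Nat
normal-order step count: 6
already normal: no
first redex: a beta-redex


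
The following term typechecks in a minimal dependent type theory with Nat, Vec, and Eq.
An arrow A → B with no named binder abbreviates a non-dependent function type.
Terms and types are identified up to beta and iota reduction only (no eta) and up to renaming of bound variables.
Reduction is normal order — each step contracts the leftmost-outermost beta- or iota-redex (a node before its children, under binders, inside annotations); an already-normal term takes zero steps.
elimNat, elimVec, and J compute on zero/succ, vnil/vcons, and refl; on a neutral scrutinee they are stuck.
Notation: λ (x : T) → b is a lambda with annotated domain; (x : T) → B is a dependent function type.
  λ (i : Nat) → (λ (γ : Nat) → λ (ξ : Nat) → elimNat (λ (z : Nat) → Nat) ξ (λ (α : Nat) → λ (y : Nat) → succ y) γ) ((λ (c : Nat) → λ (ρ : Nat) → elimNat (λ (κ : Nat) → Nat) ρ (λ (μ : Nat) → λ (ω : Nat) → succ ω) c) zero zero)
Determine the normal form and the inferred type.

reduced normal form:
  λ (i : Nat) → λ (γ : Nat) → γ
inferred type:
  Nat → Nat → Nat
observation: the leftmost-outermost redex is a beta-redex, and normalization takes 5 steps.


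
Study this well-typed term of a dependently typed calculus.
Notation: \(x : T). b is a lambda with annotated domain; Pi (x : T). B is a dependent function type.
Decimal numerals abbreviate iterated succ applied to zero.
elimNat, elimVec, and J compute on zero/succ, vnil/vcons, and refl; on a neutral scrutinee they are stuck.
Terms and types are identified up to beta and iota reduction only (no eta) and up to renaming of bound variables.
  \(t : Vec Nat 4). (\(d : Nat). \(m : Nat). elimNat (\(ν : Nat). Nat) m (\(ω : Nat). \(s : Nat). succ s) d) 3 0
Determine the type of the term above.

the term's type:
  Pi (t : Vec Nat 4). Nat


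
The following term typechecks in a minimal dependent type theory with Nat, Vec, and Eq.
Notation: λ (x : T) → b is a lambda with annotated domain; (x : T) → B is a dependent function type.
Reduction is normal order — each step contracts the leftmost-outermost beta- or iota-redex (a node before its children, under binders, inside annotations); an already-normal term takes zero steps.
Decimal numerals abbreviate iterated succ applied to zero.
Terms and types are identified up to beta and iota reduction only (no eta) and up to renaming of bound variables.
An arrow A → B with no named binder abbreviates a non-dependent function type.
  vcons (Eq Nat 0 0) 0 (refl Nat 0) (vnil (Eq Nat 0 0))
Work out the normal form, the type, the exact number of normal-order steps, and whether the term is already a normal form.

normal form:
  vcons (Eq Nat 0 0) 0 (refl Nat 0) (vnil (Eq Nat 0 0))
the term's type:
  Vec (Eq Nat 0 0) 1
reduction steps (normal order): 0
already normal: yes


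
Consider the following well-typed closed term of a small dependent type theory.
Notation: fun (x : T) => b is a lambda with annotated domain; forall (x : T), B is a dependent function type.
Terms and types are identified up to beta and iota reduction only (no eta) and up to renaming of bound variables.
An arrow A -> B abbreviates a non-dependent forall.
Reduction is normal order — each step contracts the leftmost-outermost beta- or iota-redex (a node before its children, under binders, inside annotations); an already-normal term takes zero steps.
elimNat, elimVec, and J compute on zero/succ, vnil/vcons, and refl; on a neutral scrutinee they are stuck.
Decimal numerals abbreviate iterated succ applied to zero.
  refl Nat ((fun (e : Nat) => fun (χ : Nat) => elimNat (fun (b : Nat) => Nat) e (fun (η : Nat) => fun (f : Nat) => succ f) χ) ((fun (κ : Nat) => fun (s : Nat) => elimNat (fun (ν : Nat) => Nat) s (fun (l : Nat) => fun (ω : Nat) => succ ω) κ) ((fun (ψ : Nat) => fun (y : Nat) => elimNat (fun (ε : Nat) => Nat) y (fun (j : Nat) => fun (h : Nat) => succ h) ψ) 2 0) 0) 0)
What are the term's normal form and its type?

normal form:
  refl Nat 2
the term's type:
  Eq Nat 2 2
observation: the term reaches its normal form after 21 normal-order steps.


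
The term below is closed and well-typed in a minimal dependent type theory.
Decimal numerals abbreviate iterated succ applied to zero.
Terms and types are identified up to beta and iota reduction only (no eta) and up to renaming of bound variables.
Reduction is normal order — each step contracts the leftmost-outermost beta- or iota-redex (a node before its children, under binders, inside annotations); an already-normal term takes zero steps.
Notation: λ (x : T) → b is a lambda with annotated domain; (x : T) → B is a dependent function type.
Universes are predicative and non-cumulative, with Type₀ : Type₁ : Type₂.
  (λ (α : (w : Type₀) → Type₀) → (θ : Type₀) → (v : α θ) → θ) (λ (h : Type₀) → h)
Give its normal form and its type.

resulting normal form:
  (α : Type₀) → (w : α) → α
the term's type:
  Type₁


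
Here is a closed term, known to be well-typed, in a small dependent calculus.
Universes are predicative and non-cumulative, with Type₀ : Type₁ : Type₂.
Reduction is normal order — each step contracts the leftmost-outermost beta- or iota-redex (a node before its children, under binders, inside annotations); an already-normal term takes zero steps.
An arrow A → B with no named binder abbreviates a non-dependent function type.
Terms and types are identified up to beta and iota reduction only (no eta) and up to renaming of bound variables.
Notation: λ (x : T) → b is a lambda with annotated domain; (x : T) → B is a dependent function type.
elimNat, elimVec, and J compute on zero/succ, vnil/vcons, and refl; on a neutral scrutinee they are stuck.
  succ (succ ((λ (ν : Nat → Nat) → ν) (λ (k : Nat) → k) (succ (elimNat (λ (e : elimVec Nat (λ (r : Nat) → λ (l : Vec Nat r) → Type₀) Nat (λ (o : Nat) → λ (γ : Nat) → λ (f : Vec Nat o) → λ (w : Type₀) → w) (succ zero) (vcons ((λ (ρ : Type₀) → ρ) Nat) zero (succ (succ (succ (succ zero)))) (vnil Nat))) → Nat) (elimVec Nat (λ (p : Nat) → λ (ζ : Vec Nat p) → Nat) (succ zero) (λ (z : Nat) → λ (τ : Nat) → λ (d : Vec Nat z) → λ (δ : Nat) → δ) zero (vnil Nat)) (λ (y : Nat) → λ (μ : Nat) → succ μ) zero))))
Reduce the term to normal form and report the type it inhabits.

resulting normal form:
  succ (succ (succ (succ zero)))
inferred type:
  Nat
observation: 4 normal-order steps separate the term from its normal form.


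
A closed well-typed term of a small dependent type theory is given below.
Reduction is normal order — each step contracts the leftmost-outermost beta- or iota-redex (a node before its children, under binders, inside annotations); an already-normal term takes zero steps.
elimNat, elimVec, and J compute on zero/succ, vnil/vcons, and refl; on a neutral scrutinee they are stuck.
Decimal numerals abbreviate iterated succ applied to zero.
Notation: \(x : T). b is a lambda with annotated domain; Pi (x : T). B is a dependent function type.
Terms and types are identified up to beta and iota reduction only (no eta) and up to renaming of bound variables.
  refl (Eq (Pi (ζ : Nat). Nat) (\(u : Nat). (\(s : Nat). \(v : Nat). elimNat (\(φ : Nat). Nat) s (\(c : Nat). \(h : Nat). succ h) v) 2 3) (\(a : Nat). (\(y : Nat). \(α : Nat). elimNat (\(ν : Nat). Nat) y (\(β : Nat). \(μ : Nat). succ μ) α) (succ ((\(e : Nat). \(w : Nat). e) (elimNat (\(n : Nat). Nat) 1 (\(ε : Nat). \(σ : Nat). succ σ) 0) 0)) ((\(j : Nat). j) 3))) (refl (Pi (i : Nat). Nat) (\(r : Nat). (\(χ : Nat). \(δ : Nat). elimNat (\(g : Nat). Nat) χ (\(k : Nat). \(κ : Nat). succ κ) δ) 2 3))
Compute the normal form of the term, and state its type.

resulting normal form:
  refl (Eq (Pi (ζ : Nat). Nat) (\(u : Nat). 5) (\(s : Nat). 5)) (refl (Pi (v : Nat). Nat) (\(φ : Nat). 5))
the term's type:
  Eq (Eq (Pi (ζ : Nat). Nat) (\(u : Nat). 5) (\(s : Nat). 5)) (refl (Pi (v : Nat). Nat) (\(φ : Nat). 5)) (refl (Pi (c : Nat). Nat) (\(h : Nat). 5))


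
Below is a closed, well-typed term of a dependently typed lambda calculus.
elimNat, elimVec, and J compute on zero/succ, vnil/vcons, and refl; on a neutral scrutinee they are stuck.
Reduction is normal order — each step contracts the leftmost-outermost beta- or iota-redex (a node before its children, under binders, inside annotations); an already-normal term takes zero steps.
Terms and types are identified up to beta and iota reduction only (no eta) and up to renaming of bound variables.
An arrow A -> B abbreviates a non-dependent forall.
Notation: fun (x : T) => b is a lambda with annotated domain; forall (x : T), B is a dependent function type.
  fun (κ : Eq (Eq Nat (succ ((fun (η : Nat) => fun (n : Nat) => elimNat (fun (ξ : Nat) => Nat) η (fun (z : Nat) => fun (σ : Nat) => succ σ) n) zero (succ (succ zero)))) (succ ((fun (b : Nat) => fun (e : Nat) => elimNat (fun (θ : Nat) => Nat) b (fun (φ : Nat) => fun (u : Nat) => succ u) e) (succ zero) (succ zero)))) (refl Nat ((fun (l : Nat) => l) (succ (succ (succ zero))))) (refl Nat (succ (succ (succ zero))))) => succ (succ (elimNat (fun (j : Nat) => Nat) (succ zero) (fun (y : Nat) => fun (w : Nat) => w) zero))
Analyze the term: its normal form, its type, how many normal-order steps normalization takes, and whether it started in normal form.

reduced normal form:
  fun (κ : Eq (Eq Nat (succ (succ (succ zero))) (succ (succ (succ zero)))) (refl Nat (succ (succ (succ zero)))) (refl Nat (succ (succ (succ zero))))) => succ (succ (succ zero))
type:
  Eq (Eq Nat (succ (succ (succ zero))) (succ (succ (succ zero)))) (refl Nat (succ (succ (succ zero)))) (refl Nat (succ (succ (succ zero)))) -> Nat
normal-order step count: 17
term was already normal: no
first contracted redex: a beta-redex


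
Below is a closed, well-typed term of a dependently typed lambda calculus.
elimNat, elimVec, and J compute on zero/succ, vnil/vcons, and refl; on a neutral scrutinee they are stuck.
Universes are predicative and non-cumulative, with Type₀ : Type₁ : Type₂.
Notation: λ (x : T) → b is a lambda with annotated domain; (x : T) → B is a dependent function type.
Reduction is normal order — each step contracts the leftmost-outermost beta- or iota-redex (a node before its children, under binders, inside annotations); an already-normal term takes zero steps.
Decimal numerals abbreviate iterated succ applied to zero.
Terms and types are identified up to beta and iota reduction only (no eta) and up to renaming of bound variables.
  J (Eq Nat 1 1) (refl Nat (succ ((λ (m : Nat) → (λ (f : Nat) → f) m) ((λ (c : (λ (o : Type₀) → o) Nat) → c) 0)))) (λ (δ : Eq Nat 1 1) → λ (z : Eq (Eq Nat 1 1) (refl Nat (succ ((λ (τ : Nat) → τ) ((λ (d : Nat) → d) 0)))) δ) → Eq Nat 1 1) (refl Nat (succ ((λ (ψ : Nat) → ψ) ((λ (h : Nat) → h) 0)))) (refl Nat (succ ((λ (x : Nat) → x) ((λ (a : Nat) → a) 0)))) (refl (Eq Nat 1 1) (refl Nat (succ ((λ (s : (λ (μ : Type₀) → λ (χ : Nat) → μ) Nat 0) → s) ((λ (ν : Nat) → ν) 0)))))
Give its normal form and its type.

normal form:
  refl Nat 1
inferred type:
  Eq Nat 1 1
observation: normalization takes exactly 3 steps under the normal-order strategy.


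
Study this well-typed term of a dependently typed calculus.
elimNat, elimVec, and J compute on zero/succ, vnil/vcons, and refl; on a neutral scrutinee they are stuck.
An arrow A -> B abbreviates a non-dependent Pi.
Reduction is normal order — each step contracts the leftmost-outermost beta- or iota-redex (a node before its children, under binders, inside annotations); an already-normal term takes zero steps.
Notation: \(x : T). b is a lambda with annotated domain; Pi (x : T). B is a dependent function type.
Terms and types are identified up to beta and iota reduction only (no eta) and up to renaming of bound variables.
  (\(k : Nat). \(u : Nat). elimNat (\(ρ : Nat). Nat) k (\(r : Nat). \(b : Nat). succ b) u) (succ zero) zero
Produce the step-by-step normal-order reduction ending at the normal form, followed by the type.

reduction (normal order):
  (\(k : Nat). \(u : Nat). elimNat (\(ρ : Nat). Nat) k (\(r : Nat). \(b : Nat). succ b) u) (succ zero) zero
  ~> (\(k : Nat). elimNat (\(u : Nat). Nat) (succ zero) (\(ρ : Nat). \(r : Nat). succ r) k) zero
  ~> elimNat (\(k : Nat). Nat) (succ zero) (\(u : Nat). \(ρ : Nat). succ ρ) zero
  ~> succ zero
the term's type:
  Nat


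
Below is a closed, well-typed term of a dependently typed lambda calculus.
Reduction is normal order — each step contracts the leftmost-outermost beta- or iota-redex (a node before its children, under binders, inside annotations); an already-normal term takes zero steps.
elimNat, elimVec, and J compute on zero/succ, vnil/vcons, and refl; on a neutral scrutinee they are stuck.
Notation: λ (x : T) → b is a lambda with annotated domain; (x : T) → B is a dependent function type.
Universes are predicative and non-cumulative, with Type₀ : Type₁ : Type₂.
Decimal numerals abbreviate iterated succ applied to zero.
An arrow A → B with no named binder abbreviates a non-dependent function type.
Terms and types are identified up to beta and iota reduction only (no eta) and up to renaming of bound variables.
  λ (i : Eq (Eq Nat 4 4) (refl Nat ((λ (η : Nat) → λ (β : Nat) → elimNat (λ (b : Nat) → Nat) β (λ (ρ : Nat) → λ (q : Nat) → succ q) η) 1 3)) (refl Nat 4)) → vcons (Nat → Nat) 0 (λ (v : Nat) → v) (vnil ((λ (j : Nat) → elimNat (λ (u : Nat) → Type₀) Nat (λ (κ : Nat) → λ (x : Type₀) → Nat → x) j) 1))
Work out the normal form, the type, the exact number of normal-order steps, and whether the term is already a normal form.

reduced normal form:
  λ (i : Eq (Eq Nat 4 4) (refl Nat 4) (refl Nat 4)) → vcons (Nat → Nat) 0 (λ (η : Nat) → η) (vnil (Nat → Nat))
type:
  Eq (Eq Nat 4 4) (refl Nat 4) (refl Nat 4) → Vec (Nat → Nat) 1
normal-order step count: 11
already normal: no
first redex: a beta-redex


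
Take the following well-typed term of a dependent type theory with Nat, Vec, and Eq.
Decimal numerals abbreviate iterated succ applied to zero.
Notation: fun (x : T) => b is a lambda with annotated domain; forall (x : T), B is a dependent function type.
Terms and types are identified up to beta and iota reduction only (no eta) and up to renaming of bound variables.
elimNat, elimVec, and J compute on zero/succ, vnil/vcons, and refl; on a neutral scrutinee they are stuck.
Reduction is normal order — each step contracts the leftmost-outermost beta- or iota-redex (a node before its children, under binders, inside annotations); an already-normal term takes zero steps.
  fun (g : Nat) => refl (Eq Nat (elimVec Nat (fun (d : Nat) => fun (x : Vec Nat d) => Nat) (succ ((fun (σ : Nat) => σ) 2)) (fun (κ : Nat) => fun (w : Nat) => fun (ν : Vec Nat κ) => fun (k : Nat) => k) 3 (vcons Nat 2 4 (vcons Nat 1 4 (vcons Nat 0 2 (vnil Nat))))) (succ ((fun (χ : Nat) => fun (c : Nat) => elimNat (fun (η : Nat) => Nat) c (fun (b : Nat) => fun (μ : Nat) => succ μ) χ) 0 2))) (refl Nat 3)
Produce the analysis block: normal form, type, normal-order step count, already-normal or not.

resulting normal form:
  fun (g : Nat) => refl (Eq Nat 3 3) (refl Nat 3)
the term's type:
  forall (g : Nat), Eq (Eq Nat 3 3) (refl Nat 3) (refl Nat 3)
reduction steps (normal order): 20
term was already normal: no
first contracted redex: an elimVec iota-redex


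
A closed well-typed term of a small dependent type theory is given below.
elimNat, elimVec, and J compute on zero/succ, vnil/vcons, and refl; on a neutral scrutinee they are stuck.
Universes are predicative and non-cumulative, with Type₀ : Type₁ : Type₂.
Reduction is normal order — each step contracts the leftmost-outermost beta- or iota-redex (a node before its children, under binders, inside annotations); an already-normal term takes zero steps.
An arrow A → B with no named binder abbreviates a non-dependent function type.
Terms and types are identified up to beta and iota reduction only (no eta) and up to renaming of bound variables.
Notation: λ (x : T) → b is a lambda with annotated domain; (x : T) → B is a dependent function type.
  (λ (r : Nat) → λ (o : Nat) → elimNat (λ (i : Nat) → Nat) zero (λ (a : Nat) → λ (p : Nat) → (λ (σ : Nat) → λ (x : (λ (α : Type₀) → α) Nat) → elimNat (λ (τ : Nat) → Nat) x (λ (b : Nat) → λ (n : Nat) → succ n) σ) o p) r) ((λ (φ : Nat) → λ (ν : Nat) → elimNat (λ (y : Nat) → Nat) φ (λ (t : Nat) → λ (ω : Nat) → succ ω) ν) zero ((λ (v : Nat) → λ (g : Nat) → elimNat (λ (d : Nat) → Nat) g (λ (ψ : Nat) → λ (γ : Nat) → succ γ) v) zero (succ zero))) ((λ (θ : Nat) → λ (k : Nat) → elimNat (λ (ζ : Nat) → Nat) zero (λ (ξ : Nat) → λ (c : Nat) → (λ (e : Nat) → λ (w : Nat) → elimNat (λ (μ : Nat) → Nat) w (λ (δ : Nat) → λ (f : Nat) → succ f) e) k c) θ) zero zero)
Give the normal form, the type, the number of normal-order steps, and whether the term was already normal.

normal form:
  zero
type:
  Nat
reduction steps (normal order): 21
already normal: no
first redex: a beta-redex


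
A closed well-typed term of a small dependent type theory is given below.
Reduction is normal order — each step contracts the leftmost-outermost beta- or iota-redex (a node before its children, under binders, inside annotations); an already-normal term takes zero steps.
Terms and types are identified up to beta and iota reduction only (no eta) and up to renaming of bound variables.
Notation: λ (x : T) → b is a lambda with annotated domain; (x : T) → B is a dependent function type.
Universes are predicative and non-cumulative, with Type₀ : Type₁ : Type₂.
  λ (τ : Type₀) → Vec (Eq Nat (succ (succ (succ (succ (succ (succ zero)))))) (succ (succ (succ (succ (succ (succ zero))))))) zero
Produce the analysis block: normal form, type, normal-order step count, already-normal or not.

resulting normal form:
  λ (τ : Type₀) → Vec (Eq Nat (succ (succ (succ (succ (succ (succ zero)))))) (succ (succ (succ (succ (succ (succ zero))))))) zero
inferred type:
  (τ : Type₀) → Type₀
reduction steps (normal order): 0
term was already normal: yes


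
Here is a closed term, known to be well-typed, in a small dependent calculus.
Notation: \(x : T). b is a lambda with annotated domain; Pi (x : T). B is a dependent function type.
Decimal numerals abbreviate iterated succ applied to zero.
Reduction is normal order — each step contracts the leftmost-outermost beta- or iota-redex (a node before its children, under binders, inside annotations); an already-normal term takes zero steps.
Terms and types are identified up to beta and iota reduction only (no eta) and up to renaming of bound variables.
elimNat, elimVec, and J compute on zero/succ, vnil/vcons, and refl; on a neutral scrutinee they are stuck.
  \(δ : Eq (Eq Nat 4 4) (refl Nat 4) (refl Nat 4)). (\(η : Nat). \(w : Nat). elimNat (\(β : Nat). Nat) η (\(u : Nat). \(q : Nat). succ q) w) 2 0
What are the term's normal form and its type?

normal form:
  \(δ : Eq (Eq Nat 4 4) (refl Nat 4) (refl Nat 4)). 2
type:
  Pi (δ : Eq (Eq Nat 4 4) (refl Nat 4) (refl Nat 4)). Nat
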